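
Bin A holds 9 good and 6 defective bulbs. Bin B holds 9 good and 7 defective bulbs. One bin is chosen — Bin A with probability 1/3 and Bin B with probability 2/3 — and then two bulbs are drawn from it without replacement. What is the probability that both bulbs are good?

11/35

From Bin A: P(both good) = (9/15)(8/14) = 12/35.
From Bin B: P(both good) = (9/16)(8/15) = 3/10.
Total probability = (1/3)(12/35) + (2/3)(3/10) = 11/35.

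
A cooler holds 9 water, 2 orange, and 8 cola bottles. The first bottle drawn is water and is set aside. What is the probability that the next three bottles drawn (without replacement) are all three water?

7/102

With the first bottle removed, 8 water remain out of 18.
P = 8/18 × 7/17 × 6/16 = 336/4896 = 7/102.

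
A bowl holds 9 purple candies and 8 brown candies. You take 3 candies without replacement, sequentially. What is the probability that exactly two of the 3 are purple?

36/85

One ordering (purple drawn first) has probability 9/17 × 8/16 × 8/15 = 576/4080 = 12/85.
There are C(3,2) = 3 such orderings, each equally likely, so P = 3 × 12/85 = 36/85.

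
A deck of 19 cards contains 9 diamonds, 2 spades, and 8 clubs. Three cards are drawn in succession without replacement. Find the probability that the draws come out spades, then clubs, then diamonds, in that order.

8/323

Chain rule:
P = 2/19 × 8/18 × 9/17 = 144/5814 = 8/323.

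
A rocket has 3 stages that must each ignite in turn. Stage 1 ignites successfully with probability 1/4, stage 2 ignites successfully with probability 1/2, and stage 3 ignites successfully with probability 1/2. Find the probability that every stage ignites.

1/16

The events are sequential, so multiply the conditional probabilities:
P = 1/4 × 1/2 × 1/2 = 1/16.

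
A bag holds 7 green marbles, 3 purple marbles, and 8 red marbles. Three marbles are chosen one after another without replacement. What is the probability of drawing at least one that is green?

P(no green) = 11/18 × 10/17 × 9/16 = 990/4896 = 55/272.
P(at least one) = 1 − 55/272 = 217/272.

217/272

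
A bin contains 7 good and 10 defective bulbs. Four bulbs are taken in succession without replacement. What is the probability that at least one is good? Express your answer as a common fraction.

31/34

P(no good) = 10/17 × 9/16 × 8/15 × 7/14 = 5040/57120 = 3/34.
P(at least one) = 1 − 3/34 = 31/34.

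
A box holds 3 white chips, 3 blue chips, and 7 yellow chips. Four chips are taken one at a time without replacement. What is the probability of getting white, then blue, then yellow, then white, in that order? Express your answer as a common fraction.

Each draw changes the counts, so multiply the conditional probabilities along the sequence:
P = 3/13 × 3/12 × 7/11 × 2/10 = 126/17160 = 21/2860.

21/2860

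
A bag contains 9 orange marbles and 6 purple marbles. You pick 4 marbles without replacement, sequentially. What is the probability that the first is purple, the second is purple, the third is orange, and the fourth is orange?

6/91

Each draw changes the counts, so multiply the conditional probabilities along the sequence:
P = 6/15 × 5/14 × 9/13 × 8/12 = 2160/32760 = 6/91.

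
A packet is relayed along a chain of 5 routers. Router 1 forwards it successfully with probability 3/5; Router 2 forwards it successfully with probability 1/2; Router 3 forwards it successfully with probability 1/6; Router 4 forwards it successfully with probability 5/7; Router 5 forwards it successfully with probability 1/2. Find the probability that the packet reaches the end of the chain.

1/56

The events are sequential, so multiply the conditional probabilities:
P = 3/5 × 1/2 × 1/6 × 5/7 × 1/2 = 15/840 = 1/56.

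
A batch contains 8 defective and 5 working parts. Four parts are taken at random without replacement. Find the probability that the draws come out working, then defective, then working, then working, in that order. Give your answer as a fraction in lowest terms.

4/143

Each draw changes the counts, so multiply the conditional probabilities along the sequence:
P = 5/13 × 8/12 × 4/11 × 3/10 = 480/17160 = 4/143.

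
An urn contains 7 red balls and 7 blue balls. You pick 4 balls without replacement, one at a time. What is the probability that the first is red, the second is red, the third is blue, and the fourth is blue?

Chain rule:
P = 7/14 × 6/13 × 7/12 × 6/11 = 1764/24024 = 21/286.

21/286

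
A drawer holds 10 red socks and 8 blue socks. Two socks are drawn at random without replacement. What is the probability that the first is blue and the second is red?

Chain rule:
P = 8/18 × 10/17 = 80/306 = 40/153.

40/153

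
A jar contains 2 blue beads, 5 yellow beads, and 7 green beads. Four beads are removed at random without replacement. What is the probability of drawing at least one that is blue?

P(no blue) = 12/14 × 11/13 × 10/12 × 9/11 = 11880/24024 = 45/91.
P(at least one) = 1 − 45/91 = 46/91.

46/91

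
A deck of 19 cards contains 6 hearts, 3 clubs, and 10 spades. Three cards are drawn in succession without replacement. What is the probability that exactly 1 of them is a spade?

One ordering (a spade drawn first) has probability 10/19 × 9/18 × 8/17 = 720/5814 = 40/323.
There are C(3,1) = 3 such orderings, each equally likely, so P = 3 × 40/323 = 120/323.

120/323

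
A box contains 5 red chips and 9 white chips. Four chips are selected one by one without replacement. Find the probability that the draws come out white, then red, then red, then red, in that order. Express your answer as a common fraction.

Each draw changes the counts, so multiply the conditional probabilities along the sequence:
P = 9/14 × 5/13 × 4/12 × 3/11 = 540/24024 = 45/2002.

45/2002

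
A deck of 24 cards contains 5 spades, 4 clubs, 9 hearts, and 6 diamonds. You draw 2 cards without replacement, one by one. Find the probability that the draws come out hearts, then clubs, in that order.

Each draw changes the counts, so multiply the conditional probabilities along the sequence:
P = 9/24 × 4/23 = 36/552 = 3/46.

3/46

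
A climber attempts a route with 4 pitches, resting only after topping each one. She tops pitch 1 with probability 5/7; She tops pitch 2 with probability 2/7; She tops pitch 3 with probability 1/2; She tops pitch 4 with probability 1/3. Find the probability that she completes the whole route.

5/147

Each stage is reached only if all earlier stages succeed, so
P = 5/7 × 2/7 × 1/2 × 1/3 = 10/294 = 5/147.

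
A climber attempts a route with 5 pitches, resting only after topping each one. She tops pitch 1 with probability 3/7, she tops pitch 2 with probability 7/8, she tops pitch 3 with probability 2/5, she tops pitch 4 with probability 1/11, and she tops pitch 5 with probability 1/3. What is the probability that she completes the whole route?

1/220

Each stage is reached only if all earlier stages succeed, so
P = 3/7 × 7/8 × 2/5 × 1/11 × 1/3 = 42/9240 = 1/220.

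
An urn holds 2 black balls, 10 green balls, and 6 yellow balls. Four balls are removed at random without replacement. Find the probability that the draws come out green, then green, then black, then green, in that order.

1/51

Chain rule:
P = 10/18 × 9/17 × 2/16 × 8/15 = 1440/73440 = 1/51.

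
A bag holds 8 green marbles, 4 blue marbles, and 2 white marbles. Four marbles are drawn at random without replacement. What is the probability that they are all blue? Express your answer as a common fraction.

1/1001

P(every draw is blue) = 4/14 × 3/13 × 2/12 × 1/11 = 24/24024 = 1/1001.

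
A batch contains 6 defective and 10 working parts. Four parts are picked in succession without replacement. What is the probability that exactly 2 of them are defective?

135/364

One ordering (defective drawn first) has probability 6/16 × 5/15 × 10/14 × 9/13 = 2700/43680 = 45/728.
There are C(4,2) = 6 such orderings, each equally likely, so P = 6 × 45/728 = 135/364.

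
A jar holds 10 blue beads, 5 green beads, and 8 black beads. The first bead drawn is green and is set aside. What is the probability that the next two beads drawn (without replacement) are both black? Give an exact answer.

4/33

With the first bead removed, 8 black remain out of 22.
P = 8/22 × 7/21 = 56/462 = 4/33.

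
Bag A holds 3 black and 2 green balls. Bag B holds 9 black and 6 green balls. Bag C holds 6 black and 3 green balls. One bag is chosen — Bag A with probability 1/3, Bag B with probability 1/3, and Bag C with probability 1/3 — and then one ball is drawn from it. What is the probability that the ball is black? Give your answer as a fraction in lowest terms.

28/45

From Bag A: P(black) = 3/5.
From Bag B: P(black) = 9/15.
From Bag C: P(black) = 6/9.
Total probability = (1/3)(3/5) + (1/3)(9/15) + (1/3)(6/9) = 28/45.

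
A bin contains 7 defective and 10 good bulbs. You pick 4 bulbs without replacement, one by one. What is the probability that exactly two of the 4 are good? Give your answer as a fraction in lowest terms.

27/68

One ordering (good drawn first) has probability 10/17 × 9/16 × 7/15 × 6/14 = 3780/57120 = 9/136.
There are C(4,2) = 6 such orderings, each equally likely, so P = 6 × 9/136 = 27/68.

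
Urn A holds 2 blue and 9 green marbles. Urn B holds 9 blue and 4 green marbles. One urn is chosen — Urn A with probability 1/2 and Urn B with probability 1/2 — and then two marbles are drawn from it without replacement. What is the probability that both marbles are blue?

From Urn A: P(both blue) = (2/11)(1/10) = 1/55.
From Urn B: P(both blue) = (9/13)(8/12) = 6/13.
Total probability = (1/2)(1/55) + (1/2)(6/13) = 343/1430.

343/1430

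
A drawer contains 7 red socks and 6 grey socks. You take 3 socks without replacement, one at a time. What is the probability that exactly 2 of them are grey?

One ordering (grey drawn first) has probability 6/13 × 5/12 × 7/11 = 210/1716 = 35/286.
There are C(3,2) = 3 such orderings, each equally likely, so P = 3 × 35/286 = 105/286.

105/286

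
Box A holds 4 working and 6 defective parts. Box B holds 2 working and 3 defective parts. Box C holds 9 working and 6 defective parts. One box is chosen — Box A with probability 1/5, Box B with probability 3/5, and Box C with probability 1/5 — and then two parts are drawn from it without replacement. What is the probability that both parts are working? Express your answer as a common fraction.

From Box A: P(both working) = (4/10)(3/9) = 2/15.
From Box B: P(both working) = (2/5)(1/4) = 1/10.
From Box C: P(both working) = (9/15)(8/14) = 12/35.
Total probability = (1/5)(2/15) + (3/5)(1/10) + (1/5)(12/35) = 163/1050.

163/1050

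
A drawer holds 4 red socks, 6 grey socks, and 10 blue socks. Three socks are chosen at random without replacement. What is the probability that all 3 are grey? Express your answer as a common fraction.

P(every draw is grey) = 6/20 × 5/19 × 4/18 = 120/6840 = 1/57.

1/57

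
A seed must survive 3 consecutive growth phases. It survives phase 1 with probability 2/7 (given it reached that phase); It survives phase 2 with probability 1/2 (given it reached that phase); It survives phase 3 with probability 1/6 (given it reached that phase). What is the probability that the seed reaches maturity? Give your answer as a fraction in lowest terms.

1/42

Each stage is reached only if all earlier stages succeed, so
P = 2/7 × 1/2 × 1/6 = 2/84 = 1/42.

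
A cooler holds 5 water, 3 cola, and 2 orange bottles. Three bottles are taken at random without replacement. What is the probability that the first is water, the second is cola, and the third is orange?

1/24

Multiply the probability of each draw given the previous ones:
P = 5/10 × 3/9 × 2/8 = 30/720 = 1/24.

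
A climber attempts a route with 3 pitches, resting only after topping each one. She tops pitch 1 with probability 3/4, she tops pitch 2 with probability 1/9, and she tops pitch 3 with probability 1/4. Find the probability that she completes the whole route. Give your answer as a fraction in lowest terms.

Each stage is reached only if all earlier stages succeed, so
P = 3/4 × 1/9 × 1/4 = 3/144 = 1/48.

1/48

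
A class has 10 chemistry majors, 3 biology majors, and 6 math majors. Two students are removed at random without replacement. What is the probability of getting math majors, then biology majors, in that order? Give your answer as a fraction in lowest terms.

Each draw changes the counts, so multiply the conditional probabilities along the sequence:
P = 6/19 × 3/18 = 18/342 = 1/19.

1/19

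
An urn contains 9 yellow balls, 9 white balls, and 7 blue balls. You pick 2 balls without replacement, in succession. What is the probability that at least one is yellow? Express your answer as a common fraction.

P(no yellow) = 16/25 × 15/24 = 240/600 = 2/5.
P(at least one) = 1 − 2/5 = 3/5.

3/5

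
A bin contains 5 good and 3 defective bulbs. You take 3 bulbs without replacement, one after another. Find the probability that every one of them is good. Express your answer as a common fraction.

P(all good) = 5/8 × 4/7 × 3/6 = 60/336 = 5/28.

5/28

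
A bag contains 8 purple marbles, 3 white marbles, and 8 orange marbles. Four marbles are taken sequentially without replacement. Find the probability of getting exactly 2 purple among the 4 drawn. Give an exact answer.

385/969

One ordering (purple drawn first) has probability 8/19 × 7/18 × 11/17 × 10/16 = 6160/93024 = 385/5814.
There are C(4,2) = 6 such orderings, each equally likely, so P = 6 × 385/5814 = 385/969.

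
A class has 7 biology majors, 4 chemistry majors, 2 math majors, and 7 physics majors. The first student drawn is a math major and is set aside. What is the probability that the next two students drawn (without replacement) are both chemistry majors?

2/57

After the first draw, 4 of the remaining 19 students are chemistry majors.
P = 4/19 × 3/18 = 12/342 = 2/57.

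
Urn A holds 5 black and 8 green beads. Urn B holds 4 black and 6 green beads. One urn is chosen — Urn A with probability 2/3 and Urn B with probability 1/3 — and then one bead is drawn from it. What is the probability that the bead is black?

From Urn A: P(black) = 5/13.
From Urn B: P(black) = 4/10.
Total probability = (2/3)(5/13) + (1/3)(4/10) = 76/195.

76/195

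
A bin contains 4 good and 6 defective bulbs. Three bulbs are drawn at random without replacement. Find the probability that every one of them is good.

P = 4/10 × 3/9 × 2/8 = 24/720 = 1/30.

1/30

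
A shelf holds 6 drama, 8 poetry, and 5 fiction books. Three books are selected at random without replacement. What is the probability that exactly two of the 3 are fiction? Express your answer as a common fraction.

One ordering (fiction drawn first) has probability 5/19 × 4/18 × 14/17 = 280/5814 = 140/2907.
There are C(3,2) = 3 such orderings, each equally likely, so P = 3 × 140/2907 = 140/969.

140/969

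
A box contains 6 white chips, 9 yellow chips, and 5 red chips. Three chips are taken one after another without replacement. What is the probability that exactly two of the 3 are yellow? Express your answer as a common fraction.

One ordering (yellow drawn first) has probability 9/20 × 8/19 × 11/18 = 792/6840 = 11/95.
There are C(3,2) = 3 such orderings, each equally likely, so P = 3 × 11/95 = 33/95.

33/95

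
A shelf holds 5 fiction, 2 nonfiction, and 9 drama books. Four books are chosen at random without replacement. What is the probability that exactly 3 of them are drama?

21/65

One ordering (drama drawn first) has probability 9/16 × 8/15 × 7/14 × 7/13 = 3528/43680 = 21/260.
There are C(4,3) = 4 such orderings, each equally likely, so P = 4 × 21/260 = 21/65.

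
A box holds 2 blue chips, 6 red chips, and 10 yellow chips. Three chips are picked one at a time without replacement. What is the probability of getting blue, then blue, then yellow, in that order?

5/1224

Multiply the probability of each draw given the previous ones:
P = 2/18 × 1/17 × 10/16 = 20/4896 = 5/1224.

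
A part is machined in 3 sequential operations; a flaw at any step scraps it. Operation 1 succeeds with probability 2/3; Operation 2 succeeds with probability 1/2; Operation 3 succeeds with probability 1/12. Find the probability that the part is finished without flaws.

1/36

The events are sequential, so multiply the conditional probabilities:
P = 2/3 × 1/2 × 1/12 = 2/72 = 1/36.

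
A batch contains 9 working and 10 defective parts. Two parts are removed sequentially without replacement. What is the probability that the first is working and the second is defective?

Chain rule:
P = 9/19 × 10/18 = 90/342 = 5/19.

5/19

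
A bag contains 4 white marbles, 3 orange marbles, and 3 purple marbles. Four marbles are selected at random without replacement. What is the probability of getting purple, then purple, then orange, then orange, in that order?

Chain rule:
P = 3/10 × 2/9 × 3/8 × 2/7 = 36/5040 = 1/140.

1/140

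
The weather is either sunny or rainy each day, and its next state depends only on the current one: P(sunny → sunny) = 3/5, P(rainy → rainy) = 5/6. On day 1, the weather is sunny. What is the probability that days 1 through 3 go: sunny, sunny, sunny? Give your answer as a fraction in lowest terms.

9/25

Day 1 is given. For each transition, use the conditional probability from the current state:
P(sunny | sunny) = 3/5; P(sunny | sunny) = 3/5.
P = 3/5 × 3/5 = 9/25.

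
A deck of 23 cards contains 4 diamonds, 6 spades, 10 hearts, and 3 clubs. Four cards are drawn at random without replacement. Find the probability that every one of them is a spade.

3/1771

P = 6/23 × 5/22 × 4/21 × 3/20 = 360/212520 = 3/1771.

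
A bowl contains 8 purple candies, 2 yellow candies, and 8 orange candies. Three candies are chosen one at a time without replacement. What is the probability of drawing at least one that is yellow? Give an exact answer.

P(no yellow) = 16/18 × 15/17 × 14/16 = 3360/4896 = 35/51.
P(at least one) = 1 − 35/51 = 16/51.

16/51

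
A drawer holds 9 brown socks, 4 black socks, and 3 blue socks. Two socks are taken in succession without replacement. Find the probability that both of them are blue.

P = 3/16 × 2/15 = 6/240 = 1/40.

1/40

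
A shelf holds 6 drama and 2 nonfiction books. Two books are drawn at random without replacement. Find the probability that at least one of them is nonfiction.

13/28

P(no nonfiction) = 6/8 × 5/7 = 30/56 = 15/28.
P(at least one) = 1 − 15/28 = 13/28.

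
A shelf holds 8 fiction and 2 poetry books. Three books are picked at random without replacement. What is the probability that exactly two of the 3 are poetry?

One ordering (poetry drawn first) has probability 2/10 × 1/9 × 8/8 = 16/720 = 1/45.
There are C(3,2) = 3 such orderings, each equally likely, so P = 3 × 1/45 = 1/15.

1/15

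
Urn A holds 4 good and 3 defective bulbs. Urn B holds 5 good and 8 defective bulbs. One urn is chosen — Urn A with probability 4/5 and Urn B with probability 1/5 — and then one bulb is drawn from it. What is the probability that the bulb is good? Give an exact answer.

243/455

From Urn A: P(good) = 4/7.
From Urn B: P(good) = 5/13.
Total probability = (4/5)(4/7) + (1/5)(5/13) = 243/455.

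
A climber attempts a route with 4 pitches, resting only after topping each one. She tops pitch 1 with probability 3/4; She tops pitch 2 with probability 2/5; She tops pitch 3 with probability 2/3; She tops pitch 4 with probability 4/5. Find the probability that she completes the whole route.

4/25

The events are sequential, so multiply the conditional probabilities:
P = 3/4 × 2/5 × 2/3 × 4/5 = 48/300 = 4/25.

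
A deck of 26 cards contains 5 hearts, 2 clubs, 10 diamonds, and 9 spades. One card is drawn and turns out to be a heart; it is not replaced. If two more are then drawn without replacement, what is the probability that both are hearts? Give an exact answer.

1/50

After the first draw, 4 of the remaining 25 cards are hearts.
P = 4/25 × 3/24 = 12/600 = 1/50.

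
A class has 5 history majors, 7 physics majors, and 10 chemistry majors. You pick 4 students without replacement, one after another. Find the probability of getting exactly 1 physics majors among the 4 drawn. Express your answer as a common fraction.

One ordering (a physics major drawn first) has probability 7/22 × 15/21 × 14/20 × 13/19 = 19110/175560 = 91/836.
There are C(4,1) = 4 such orderings, each equally likely, so P = 4 × 91/836 = 91/209.

91/209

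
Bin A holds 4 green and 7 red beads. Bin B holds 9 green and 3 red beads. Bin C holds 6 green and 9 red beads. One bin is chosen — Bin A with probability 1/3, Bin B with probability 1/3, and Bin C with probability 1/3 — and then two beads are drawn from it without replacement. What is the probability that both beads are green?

307/1155

From Bin A: P(both green) = (4/11)(3/10) = 6/55.
From Bin B: P(both green) = (9/12)(8/11) = 6/11.
From Bin C: P(both green) = (6/15)(5/14) = 1/7.
Total probability = (1/3)(6/55) + (1/3)(6/11) + (1/3)(1/7) = 307/1155.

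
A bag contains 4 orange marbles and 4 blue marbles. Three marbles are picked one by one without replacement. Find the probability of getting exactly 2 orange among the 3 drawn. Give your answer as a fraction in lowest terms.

One ordering (orange drawn first) has probability 4/8 × 3/7 × 4/6 = 48/336 = 1/7.
There are C(3,2) = 3 such orderings, each equally likely, so P = 3 × 1/7 = 3/7.

3/7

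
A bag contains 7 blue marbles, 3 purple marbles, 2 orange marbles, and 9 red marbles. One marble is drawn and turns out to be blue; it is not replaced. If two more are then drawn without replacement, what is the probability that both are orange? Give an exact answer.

After the first draw, 2 of the remaining 20 marbles are orange.
P = 2/20 × 1/19 = 2/380 = 1/190.

1/190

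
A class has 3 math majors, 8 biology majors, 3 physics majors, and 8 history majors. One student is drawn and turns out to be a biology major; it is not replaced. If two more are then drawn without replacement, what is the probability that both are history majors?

After the first draw, 8 of the remaining 21 students are history majors.
P = 8/21 × 7/20 = 56/420 = 2/15.

2/15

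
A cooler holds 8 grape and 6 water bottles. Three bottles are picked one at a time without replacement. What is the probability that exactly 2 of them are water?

30/91

One ordering (water drawn first) has probability 6/14 × 5/13 × 8/12 = 240/2184 = 10/91.
There are C(3,2) = 3 such orderings, each equally likely, so P = 3 × 10/91 = 30/91.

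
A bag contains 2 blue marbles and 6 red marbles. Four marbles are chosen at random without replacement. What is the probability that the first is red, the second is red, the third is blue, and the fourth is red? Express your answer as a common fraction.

1/7

Each draw changes the counts, so multiply the conditional probabilities along the sequence:
P = 6/8 × 5/7 × 2/6 × 4/5 = 240/1680 = 1/7.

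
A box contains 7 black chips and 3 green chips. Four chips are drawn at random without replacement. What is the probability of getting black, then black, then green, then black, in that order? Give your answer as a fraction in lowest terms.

1/8

Each draw changes the counts, so multiply the conditional probabilities along the sequence:
P = 7/10 × 6/9 × 3/8 × 5/7 = 630/5040 = 1/8.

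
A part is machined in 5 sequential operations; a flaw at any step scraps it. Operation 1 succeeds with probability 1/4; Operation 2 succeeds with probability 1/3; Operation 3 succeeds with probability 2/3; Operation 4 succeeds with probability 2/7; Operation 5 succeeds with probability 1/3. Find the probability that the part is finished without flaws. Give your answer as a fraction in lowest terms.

1/189

Multiplying along the chain,
P = 1/4 × 1/3 × 2/3 × 2/7 × 1/3 = 4/756 = 1/189.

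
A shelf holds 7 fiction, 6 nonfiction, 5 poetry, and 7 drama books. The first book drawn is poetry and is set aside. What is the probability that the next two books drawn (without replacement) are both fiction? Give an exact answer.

7/92

With the first book removed, 7 fiction remain out of 24.
P = 7/24 × 6/23 = 42/552 = 7/92.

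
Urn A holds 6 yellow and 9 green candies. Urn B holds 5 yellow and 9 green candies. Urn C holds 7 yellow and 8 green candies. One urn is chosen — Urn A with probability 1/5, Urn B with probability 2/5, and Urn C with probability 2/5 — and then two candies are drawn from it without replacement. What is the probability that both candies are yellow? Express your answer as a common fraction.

347/2275

From Urn A: P(both yellow) = (6/15)(5/14) = 1/7.
From Urn B: P(both yellow) = (5/14)(4/13) = 10/91.
From Urn C: P(both yellow) = (7/15)(6/14) = 1/5.
Total probability = (1/5)(1/7) + (2/5)(10/91) + (2/5)(1/5) = 347/2275.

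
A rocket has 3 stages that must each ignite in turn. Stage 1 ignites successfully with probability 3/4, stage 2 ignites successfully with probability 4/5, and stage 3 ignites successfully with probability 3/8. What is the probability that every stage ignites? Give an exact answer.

Each stage is reached only if all earlier stages succeed, so
P = 3/4 × 4/5 × 3/8 = 36/160 = 9/40.

9/40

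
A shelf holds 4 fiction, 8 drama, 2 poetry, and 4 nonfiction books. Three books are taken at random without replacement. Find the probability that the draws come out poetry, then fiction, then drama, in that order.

Multiply the probability of each draw given the previous ones:
P = 2/18 × 4/17 × 8/16 = 64/4896 = 2/153.

2/153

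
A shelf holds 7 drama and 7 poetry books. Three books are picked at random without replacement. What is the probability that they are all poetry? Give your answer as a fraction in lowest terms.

5/52

P(every draw is poetry) = 7/14 × 6/13 × 5/12 = 210/2184 = 5/52.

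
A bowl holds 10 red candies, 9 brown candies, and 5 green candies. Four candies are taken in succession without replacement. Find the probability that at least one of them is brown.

441/506

P(no brown) = 15/24 × 14/23 × 13/22 × 12/21 = 32760/255024 = 65/506.
P(at least one) = 1 − 65/506 = 441/506.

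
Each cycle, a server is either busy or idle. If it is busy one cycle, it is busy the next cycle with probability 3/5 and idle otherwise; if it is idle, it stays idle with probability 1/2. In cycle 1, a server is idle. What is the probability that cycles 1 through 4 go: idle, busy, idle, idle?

Cycle 1 is given. For each transition, use the conditional probability from the current state:
P(busy | idle) = 1/2; P(idle | busy) = 2/5; P(idle | idle) = 1/2.
P = 1/2 × 2/5 × 1/2 = 2/20 = 1/10.

1/10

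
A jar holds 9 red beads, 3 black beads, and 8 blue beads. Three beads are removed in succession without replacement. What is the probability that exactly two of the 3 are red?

One ordering (red drawn first) has probability 9/20 × 8/19 × 11/18 = 792/6840 = 11/95.
There are C(3,2) = 3 such orderings, each equally likely, so P = 3 × 11/95 = 33/95.

33/95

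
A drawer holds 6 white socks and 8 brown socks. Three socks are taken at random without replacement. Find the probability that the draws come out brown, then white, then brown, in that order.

2/13

Multiply the probability of each draw given the previous ones:
P = 8/14 × 6/13 × 7/12 = 336/2184 = 2/13.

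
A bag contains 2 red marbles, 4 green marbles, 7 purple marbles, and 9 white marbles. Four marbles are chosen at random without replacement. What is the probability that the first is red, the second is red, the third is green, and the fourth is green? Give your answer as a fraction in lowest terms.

Each draw changes the counts, so multiply the conditional probabilities along the sequence:
P = 2/22 × 1/21 × 4/20 × 3/19 = 24/175560 = 1/7315.

1/7315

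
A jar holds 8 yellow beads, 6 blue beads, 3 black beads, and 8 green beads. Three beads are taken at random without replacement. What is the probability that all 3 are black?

P = 3/25 × 2/24 × 1/23 = 6/13800 = 1/2300.

1/2300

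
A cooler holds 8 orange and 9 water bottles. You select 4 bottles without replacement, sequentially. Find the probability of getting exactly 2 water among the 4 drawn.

One ordering (water drawn first) has probability 9/17 × 8/16 × 8/15 × 7/14 = 4032/57120 = 6/85.
There are C(4,2) = 6 such orderings, each equally likely, so P = 6 × 6/85 = 36/85.

36/85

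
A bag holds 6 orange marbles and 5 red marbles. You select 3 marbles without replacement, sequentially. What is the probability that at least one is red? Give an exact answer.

P(no red) = 6/11 × 5/10 × 4/9 = 120/990 = 4/33.
P(at least one) = 1 − 4/33 = 29/33.

29/33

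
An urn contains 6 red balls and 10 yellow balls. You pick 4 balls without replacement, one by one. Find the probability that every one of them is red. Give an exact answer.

P(every draw is red) = 6/16 × 5/15 × 4/14 × 3/13 = 360/43680 = 3/364.

3/364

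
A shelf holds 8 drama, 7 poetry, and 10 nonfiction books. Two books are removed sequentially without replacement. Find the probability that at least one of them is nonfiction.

13/20

P(no nonfiction) = 15/25 × 14/24 = 210/600 = 7/20.
P(at least one) = 1 − 7/20 = 13/20.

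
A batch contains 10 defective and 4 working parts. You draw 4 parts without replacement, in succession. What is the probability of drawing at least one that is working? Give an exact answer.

P(no working) = 10/14 × 9/13 × 8/12 × 7/11 = 5040/24024 = 30/143.
P(at least one) = 1 − 30/143 = 113/143.

113/143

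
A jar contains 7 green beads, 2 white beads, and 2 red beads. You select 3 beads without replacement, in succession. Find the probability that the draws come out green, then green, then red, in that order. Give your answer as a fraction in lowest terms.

14/165

Each draw changes the counts, so multiply the conditional probabilities along the sequence:
P = 7/11 × 6/10 × 2/9 = 84/990 = 14/165.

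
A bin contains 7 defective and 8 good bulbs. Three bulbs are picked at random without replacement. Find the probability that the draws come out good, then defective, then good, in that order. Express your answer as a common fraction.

28/195

Chain rule:
P = 8/15 × 7/14 × 7/13 = 392/2730 = 28/195.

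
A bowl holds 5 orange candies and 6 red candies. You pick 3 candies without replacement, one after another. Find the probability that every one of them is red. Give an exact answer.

P(every draw is red) = 6/11 × 5/10 × 4/9 = 120/990 = 4/33.

4/33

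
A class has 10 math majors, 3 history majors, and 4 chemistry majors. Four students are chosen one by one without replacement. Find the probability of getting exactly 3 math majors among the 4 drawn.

One ordering (math majors drawn first) has probability 10/17 × 9/16 × 8/15 × 7/14 = 5040/57120 = 3/34.
There are C(4,3) = 4 such orderings, each equally likely, so P = 4 × 3/34 = 6/17.

6/17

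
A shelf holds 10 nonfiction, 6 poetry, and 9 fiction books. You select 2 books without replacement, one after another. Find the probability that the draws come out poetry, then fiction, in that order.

9/100

Chain rule:
P = 6/25 × 9/24 = 54/600 = 9/100.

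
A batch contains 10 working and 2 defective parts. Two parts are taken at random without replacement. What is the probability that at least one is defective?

7/22

P(no defective) = 10/12 × 9/11 = 90/132 = 15/22.
P(at least one) = 1 − 15/22 = 7/22.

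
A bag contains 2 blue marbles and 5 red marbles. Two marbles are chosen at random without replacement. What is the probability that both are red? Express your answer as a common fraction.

10/21

P(every draw is red) = 5/7 × 4/6 = 20/42 = 10/21.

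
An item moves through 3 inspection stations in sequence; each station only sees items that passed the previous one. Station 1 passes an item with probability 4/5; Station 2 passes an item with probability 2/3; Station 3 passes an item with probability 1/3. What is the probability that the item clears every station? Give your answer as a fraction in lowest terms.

The events are sequential, so multiply the conditional probabilities:
P = 4/5 × 2/3 × 1/3 = 8/45.

8/45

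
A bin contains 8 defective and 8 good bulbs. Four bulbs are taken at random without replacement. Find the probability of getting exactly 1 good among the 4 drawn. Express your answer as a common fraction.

16/65

One ordering (good drawn first) has probability 8/16 × 8/15 × 7/14 × 6/13 = 2688/43680 = 4/65.
There are C(4,1) = 4 such orderings, each equally likely, so P = 4 × 4/65 = 16/65.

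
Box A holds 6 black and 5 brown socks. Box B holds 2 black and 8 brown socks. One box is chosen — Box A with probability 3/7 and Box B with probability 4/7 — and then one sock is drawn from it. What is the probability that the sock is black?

134/385

From Box A: P(black) = 6/11.
From Box B: P(black) = 2/10.
Total probability = (3/7)(6/11) + (4/7)(2/10) = 134/385.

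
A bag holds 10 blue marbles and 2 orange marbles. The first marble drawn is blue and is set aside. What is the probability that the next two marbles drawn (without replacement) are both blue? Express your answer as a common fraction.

With the first marble removed, 9 blue remain out of 11.
P = 9/11 × 8/10 = 72/110 = 36/55.

36/55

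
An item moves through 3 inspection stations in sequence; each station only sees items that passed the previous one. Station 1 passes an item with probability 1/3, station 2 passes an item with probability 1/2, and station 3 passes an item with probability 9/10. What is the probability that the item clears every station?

The events are sequential, so multiply the conditional probabilities:
P = 1/3 × 1/2 × 9/10 = 9/60 = 3/20.

3/20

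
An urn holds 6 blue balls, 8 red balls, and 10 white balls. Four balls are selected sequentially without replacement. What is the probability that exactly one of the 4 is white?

One ordering (white drawn first) has probability 10/24 × 14/23 × 13/22 × 12/21 = 21840/255024 = 65/759.
There are C(4,1) = 4 such orderings, each equally likely, so P = 4 × 65/759 = 260/759.

260/759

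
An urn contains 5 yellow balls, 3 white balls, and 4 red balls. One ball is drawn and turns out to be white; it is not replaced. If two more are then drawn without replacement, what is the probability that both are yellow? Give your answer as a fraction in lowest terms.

After the first draw, 5 of the remaining 11 balls are yellow.
P = 5/11 × 4/10 = 20/110 = 2/11.

2/11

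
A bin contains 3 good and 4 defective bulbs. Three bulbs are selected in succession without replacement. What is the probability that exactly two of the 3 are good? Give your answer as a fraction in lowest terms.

12/35

One ordering (good drawn first) has probability 3/7 × 2/6 × 4/5 = 24/210 = 4/35.
There are C(3,2) = 3 such orderings, each equally likely, so P = 3 × 4/35 = 12/35.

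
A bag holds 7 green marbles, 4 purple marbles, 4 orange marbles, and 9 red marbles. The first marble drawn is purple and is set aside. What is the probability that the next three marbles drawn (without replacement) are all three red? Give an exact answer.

With the first marble removed, 9 red remain out of 23.
P = 9/23 × 8/22 × 7/21 = 504/10626 = 12/253.

12/253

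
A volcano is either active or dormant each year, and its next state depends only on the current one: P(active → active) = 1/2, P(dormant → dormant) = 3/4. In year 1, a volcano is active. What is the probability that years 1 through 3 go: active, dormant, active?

1/8

Year 1 is given. For each transition, use the conditional probability from the current state:
P(dormant | active) = 1/2; P(active | dormant) = 1/4.
P = 1/2 × 1/4 = 1/8.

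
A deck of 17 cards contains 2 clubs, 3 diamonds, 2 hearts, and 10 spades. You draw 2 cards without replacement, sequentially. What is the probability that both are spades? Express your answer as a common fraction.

P(all spades) = 10/17 × 9/16 = 90/272 = 45/136.

45/136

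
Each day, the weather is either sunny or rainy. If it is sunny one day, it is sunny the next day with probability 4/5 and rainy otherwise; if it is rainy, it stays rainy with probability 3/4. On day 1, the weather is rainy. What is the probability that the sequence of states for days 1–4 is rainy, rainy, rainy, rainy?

27/64

Day 1 is given. For each transition, use the conditional probability from the current state:
P(rainy | rainy) = 3/4; P(rainy | rainy) = 3/4; P(rainy | rainy) = 3/4.
P = 3/4 × 3/4 × 3/4 = 27/64.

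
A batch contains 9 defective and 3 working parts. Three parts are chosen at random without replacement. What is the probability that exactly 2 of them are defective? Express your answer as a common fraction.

27/55

One ordering (defective drawn first) has probability 9/12 × 8/11 × 3/10 = 216/1320 = 9/55.
There are C(3,2) = 3 such orderings, each equally likely, so P = 3 × 9/55 = 27/55.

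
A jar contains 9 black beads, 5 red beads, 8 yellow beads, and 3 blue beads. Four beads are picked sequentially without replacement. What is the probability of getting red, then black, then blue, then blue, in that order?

Chain rule:
P = 5/25 × 9/24 × 3/23 × 2/22 = 270/303600 = 9/10120.

9/10120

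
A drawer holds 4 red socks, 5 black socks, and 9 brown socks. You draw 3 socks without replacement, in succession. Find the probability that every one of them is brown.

7/68

P = 9/18 × 8/17 × 7/16 = 504/4896 = 7/68.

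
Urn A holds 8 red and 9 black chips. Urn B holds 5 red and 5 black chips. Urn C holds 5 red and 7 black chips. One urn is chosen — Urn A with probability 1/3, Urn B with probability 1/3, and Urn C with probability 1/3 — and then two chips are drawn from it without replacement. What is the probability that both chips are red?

From Urn A: P(both red) = (8/17)(7/16) = 7/34.
From Urn B: P(both red) = (5/10)(4/9) = 2/9.
From Urn C: P(both red) = (5/12)(4/11) = 5/33.
Total probability = (1/3)(7/34) + (1/3)(2/9) + (1/3)(5/33) = 1951/10098.

1951/10098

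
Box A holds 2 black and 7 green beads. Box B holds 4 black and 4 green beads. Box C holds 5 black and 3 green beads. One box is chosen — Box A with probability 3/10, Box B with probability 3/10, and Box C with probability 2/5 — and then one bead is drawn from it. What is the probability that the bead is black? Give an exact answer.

From Box A: P(black) = 2/9.
From Box B: P(black) = 4/8.
From Box C: P(black) = 5/8.
Total probability = (3/10)(2/9) + (3/10)(4/8) + (2/5)(5/8) = 7/15.

7/15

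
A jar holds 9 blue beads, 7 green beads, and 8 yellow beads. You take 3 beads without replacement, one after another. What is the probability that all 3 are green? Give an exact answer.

P = 7/24 × 6/23 × 5/22 = 210/12144 = 35/2024.

35/2024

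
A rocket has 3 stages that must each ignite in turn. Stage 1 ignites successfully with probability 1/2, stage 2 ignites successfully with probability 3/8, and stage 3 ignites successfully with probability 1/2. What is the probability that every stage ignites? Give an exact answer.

The events are sequential, so multiply the conditional probabilities:
P = 1/2 × 3/8 × 1/2 = 3/32.

3/32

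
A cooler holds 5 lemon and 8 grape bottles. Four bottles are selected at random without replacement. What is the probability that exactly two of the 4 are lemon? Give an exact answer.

56/143

One ordering (lemon drawn first) has probability 5/13 × 4/12 × 8/11 × 7/10 = 1120/17160 = 28/429.
There are C(4,2) = 6 such orderings, each equally likely, so P = 6 × 28/429 = 56/143.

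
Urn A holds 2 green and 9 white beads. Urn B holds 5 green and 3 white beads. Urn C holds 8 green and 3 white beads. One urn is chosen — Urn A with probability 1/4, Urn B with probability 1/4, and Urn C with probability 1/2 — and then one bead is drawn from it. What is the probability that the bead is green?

From Urn A: P(green) = 2/11.
From Urn B: P(green) = 5/8.
From Urn C: P(green) = 8/11.
Total probability = (1/4)(2/11) + (1/4)(5/8) + (1/2)(8/11) = 199/352.

199/352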